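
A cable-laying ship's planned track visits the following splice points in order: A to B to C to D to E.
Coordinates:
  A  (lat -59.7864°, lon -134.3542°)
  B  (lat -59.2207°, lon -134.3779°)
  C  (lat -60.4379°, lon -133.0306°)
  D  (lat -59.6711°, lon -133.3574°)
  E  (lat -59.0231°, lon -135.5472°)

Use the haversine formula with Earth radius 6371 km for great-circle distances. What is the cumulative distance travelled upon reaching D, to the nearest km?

305 km

Leg distances:
A→B: 62.9 km  (cumulative 62.9 km)
B→C: 154.9 km  (cumulative 217.8 km)
C→D: 87.2 km  (cumulative 305.0 km)
Cumulative distance at D ≈ 305 km.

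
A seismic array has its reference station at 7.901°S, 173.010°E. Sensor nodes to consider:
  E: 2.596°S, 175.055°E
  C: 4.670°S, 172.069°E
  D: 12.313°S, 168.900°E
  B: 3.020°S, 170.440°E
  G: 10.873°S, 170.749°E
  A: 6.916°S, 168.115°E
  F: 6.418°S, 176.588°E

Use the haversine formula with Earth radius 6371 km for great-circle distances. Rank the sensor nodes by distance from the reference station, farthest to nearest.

Computing each great-circle distance from 7.901°S, 173.010°E:
D 12.313°S, 168.900°E: 665.6 km
E 2.596°S, 175.055°E: 631.8 km
B 3.020°S, 170.440°E: 612.7 km
A 6.916°S, 168.115°E: 550.7 km
F 6.418°S, 176.588°E: 427.8 km
G 10.873°S, 170.749°E: 413.2 km
C 4.670°S, 172.069°E: 374.0 km

D, E, B, A, F, G, C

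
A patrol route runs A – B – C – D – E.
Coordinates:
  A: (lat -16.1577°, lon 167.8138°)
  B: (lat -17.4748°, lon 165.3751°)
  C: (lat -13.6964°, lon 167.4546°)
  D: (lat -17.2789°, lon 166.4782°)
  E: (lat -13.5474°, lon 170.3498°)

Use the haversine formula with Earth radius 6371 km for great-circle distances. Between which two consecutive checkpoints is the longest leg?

D–E

Leg distances:
A→B: 298.0 km
B→C: 475.5 km
C→D: 411.9 km
D→E: 586.8 km
The longest leg is D–E at 586.8 km.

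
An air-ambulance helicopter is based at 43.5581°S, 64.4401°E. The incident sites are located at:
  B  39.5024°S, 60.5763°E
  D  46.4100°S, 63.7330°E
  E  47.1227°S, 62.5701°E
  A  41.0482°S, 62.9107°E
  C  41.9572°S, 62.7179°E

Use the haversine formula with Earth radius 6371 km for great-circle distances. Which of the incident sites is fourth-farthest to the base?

Distance to each, sorted:
B: 553.8 km
E: 422.4 km
D: 322.0 km
A: 306.1 km
C: 226.8 km
The fourth-farthest is A at 306.1 km.

A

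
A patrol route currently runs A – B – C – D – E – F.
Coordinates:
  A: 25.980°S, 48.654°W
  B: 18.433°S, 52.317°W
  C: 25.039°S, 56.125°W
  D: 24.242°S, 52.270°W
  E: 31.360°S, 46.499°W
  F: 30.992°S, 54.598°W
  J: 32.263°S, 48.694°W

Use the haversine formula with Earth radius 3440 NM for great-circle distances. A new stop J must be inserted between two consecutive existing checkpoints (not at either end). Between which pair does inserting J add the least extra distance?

between E and F

Added distance for inserting J between each consecutive pair:
A–B: 733.7 NM
B–C: 987.2 NM
C–D: 885.5 NM
D–E: 116.0 NM
E–F: 19.2 NM
Smallest added distance is 19.2 NM, inserting between E and F.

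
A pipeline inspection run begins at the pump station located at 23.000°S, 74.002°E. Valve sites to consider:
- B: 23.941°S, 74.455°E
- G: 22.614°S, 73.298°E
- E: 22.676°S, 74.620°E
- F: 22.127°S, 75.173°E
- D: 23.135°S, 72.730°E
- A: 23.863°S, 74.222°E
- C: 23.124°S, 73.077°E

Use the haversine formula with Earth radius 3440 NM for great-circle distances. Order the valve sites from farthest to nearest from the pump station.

F, D, B, A, C, G, E

Computing each great-circle distance from 23.000°S, 74.002°E:
F 22.127°S, 75.173°E: 83.4 NM
D 23.135°S, 72.730°E: 70.7 NM
B 23.941°S, 74.455°E: 61.8 NM
A 23.863°S, 74.222°E: 53.2 NM
C 23.124°S, 73.077°E: 51.6 NM
G 22.614°S, 73.298°E: 45.3 NM
E 22.676°S, 74.620°E: 39.3 NM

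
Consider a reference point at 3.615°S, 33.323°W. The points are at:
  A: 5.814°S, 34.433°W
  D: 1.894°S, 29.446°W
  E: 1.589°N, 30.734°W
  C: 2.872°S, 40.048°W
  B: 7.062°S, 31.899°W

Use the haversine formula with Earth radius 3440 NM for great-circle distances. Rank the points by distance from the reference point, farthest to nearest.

Distance from the reference point at 3.615°S, 33.323°W to each:
C 2.872°S, 40.048°W: 405.6 NM
E 1.589°N, 30.734°W: 348.9 NM
D 1.894°S, 29.446°W: 254.4 NM
B 7.062°S, 31.899°W: 223.8 NM
A 5.814°S, 34.433°W: 147.8 NM

C, E, D, B, A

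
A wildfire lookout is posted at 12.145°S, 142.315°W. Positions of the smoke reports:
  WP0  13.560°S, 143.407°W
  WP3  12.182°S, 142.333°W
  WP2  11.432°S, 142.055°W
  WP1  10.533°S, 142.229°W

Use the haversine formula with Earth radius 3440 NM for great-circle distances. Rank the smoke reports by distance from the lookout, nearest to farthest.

WP3, WP2, WP1, WP0

Distance from the lookout at 12.145°S, 142.315°W to each:
WP3 12.182°S, 142.333°W: 2.5 NM
WP2 11.432°S, 142.055°W: 45.5 NM
WP1 10.533°S, 142.229°W: 96.9 NM
WP0 13.560°S, 143.407°W: 106.3 NM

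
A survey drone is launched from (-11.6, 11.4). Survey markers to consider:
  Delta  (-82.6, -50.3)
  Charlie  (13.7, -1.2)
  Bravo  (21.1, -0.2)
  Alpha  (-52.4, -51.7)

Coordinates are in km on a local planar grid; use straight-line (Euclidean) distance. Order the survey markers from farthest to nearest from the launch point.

Distances from the launch point:
Delta (-82.6, -50.3): 94.1 km
Alpha (-52.4, -51.7): 75.1 km
Bravo (21.1, -0.2): 34.7 km
Charlie (13.7, -1.2): 28.3 km

Delta, Alpha, Bravo, Charlie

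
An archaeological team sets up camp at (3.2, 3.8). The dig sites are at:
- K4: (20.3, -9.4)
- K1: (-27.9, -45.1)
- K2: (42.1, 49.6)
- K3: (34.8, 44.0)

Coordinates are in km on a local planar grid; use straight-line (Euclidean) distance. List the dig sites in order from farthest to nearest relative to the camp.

K2, K1, K3, K4

Computing each straight-line distance from (3.2, 3.8):
K2 (42.1, 49.6): 60.1 km
K1 (-27.9, -45.1): 58.0 km
K3 (34.8, 44.0): 51.1 km
K4 (20.3, -9.4): 21.6 km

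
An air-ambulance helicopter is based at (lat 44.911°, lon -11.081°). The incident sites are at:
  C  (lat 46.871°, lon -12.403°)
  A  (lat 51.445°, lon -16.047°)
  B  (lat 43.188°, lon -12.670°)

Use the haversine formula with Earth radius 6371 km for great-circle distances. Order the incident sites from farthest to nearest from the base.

A, C, B

Computing each great-circle distance from (lat 44.911°, lon -11.081°):
A (lat 51.445°, lon -16.047°): 814.1 km
C (lat 46.871°, lon -12.403°): 240.8 km
B (lat 43.188°, lon -12.670°): 229.8 km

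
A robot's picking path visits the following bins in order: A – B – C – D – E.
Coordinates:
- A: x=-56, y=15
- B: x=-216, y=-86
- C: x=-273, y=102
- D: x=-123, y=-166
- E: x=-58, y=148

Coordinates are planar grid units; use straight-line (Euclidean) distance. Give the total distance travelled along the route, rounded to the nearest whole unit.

1013

Leg distances:
A→B: 189.2  (cumulative 189.2)
B→C: 196.5  (cumulative 385.7)
C→D: 307.1  (cumulative 692.8)
D→E: 320.7  (cumulative 1013.4)
Total route length ≈ 1013.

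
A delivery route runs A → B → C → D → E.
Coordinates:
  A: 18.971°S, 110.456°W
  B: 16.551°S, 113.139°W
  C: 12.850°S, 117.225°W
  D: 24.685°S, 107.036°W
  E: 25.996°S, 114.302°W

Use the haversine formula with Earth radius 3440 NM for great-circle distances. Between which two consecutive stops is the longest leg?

C–D

Leg distances:
A→B: 211.3 NM
B→C: 325.0 NM
C→D: 915.8 NM
D→E: 402.0 NM
The longest leg is C–D at 915.8 NM.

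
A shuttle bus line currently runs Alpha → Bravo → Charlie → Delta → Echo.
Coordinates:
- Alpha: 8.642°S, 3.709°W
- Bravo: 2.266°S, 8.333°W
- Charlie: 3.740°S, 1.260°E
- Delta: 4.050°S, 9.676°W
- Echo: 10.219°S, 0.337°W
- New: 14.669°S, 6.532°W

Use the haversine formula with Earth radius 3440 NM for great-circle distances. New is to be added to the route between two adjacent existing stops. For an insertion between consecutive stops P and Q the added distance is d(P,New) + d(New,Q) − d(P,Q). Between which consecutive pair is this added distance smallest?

Added distance for inserting New between each consecutive pair:
Alpha–Bravo: 678.3 NM
Bravo–Charlie: 972.3 NM
Charlie–Delta: 810.7 NM
Delta–Echo: 446.8 NM
Smallest added distance is 446.8 NM, inserting between Delta and Echo.

between Delta and Echo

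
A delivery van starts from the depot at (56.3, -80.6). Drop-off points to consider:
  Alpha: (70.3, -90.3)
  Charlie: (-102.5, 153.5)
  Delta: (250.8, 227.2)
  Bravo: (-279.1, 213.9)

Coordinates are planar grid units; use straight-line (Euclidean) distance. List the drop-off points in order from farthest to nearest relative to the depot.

Bravo, Delta, Charlie, Alpha

Distance from the depot at (56.3, -80.6) to each:
Bravo (-279.1, 213.9): 446.3
Delta (250.8, 227.2): 364.1
Charlie (-102.5, 153.5): 282.9
Alpha (70.3, -90.3): 17.0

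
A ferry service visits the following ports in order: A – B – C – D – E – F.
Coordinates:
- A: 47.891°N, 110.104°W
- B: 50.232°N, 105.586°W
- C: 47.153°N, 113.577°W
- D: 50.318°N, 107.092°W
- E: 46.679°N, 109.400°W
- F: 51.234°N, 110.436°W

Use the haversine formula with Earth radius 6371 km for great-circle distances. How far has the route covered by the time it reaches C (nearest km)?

Leg distances:
A→B: 419.5 km  (cumulative 419.5 km)
B→C: 678.6 km  (cumulative 1098.2 km)
Cumulative distance at C ≈ 1098 km.

1098 km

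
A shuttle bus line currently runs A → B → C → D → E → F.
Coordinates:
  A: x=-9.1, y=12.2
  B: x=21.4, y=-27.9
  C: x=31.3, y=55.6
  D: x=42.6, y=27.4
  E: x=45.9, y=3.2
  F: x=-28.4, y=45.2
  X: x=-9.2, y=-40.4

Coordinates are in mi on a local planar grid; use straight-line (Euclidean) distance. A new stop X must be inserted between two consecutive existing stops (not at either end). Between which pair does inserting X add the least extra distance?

Added distance for inserting X between each consecutive pair:
A–B: 35.3 mi
B–C: 53.2 mi
C–D: 159.1 mi
D–E: 131.2 mi
E–F: 72.6 mi
Smallest added distance is 35.3 mi, inserting between A and B.

between A and B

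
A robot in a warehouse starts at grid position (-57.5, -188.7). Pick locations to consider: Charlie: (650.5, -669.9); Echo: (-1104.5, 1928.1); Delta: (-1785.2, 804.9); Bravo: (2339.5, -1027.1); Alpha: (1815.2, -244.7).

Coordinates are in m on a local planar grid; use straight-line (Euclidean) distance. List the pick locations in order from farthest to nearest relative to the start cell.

Bravo, Echo, Delta, Alpha, Charlie

Distance from the start cell at (-57.5, -188.7) to each:
Bravo (2339.5, -1027.1): 2539.4 m
Echo (-1104.5, 1928.1): 2361.6 m
Delta (-1785.2, 804.9): 1993.0 m
Alpha (1815.2, -244.7): 1873.5 m
Charlie (650.5, -669.9): 856.0 m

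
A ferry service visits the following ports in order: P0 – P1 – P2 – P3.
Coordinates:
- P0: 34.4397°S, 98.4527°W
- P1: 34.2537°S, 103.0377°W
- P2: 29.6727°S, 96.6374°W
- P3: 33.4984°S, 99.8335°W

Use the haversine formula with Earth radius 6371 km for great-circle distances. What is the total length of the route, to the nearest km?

1733 km

Leg distances:
P0→P1: 421.4 km  (cumulative 421.4 km)
P1→P2: 789.6 km  (cumulative 1211.0 km)
P2→P3: 522.1 km  (cumulative 1733.1 km)
Total route length ≈ 1733 km.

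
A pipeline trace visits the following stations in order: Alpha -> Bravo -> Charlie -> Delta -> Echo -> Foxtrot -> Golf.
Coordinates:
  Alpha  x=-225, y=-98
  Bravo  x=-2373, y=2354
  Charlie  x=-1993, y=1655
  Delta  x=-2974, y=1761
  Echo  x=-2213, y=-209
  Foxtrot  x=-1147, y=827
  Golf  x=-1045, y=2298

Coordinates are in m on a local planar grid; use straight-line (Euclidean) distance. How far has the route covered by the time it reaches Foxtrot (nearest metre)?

8640 m

Leg distances:
Alpha→Bravo: 3259.8 m  (cumulative 3259.8 m)
Bravo→Charlie: 795.6 m  (cumulative 4055.4 m)
Charlie→Delta: 986.7 m  (cumulative 5042.1 m)
Delta→Echo: 2111.9 m  (cumulative 7154.0 m)
Echo→Foxtrot: 1486.5 m  (cumulative 8640.5 m)
Cumulative distance at Foxtrot ≈ 8640 m.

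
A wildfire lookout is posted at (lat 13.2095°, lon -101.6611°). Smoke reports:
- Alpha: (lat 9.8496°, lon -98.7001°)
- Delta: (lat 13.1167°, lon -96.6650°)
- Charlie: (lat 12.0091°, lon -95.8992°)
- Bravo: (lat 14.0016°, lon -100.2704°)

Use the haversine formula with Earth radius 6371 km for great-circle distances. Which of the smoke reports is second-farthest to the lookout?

Delta

Distances from the lookout ((lat 13.2095°, lon -101.6611°)):
Charlie: 639.3 km
Delta: 541.0 km
Alpha: 493.6 km
Bravo: 174.2 km
The second-farthest is Delta at 541.0 km.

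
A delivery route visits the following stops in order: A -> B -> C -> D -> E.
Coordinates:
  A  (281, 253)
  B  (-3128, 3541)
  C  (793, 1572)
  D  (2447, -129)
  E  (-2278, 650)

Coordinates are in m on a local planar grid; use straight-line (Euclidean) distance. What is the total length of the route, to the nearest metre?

Leg distances:
A→B: 4736.3 m  (cumulative 4736.3 m)
B→C: 4387.6 m  (cumulative 9123.9 m)
C→D: 2372.6 m  (cumulative 11496.5 m)
D→E: 4788.8 m  (cumulative 16285.2 m)
Total route length ≈ 16285 m.

16285 m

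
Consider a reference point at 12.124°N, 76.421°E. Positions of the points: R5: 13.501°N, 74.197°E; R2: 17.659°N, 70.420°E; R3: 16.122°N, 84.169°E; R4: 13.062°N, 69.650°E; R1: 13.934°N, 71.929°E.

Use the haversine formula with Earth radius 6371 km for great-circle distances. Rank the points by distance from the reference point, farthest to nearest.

Distance from the reference point at 12.124°N, 76.421°E to each:
R3 16.122°N, 84.169°E: 946.2 km
R2 17.659°N, 70.420°E: 891.2 km
R4 13.062°N, 69.650°E: 742.1 km
R1 13.934°N, 71.929°E: 526.6 km
R5 13.501°N, 74.197°E: 285.6 km

R3, R2, R4, R1, R5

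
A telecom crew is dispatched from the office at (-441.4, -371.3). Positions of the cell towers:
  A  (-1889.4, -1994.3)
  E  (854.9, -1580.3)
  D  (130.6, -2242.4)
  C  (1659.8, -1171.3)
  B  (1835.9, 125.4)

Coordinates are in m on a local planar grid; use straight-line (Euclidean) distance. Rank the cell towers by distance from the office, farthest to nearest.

B, C, A, D, E

Distance from the office at (-441.4, -371.3) to each:
B (1835.9, 125.4): 2330.8 m
C (1659.8, -1171.3): 2248.3 m
A (-1889.4, -1994.3): 2175.0 m
D (130.6, -2242.4): 1956.6 m
E (854.9, -1580.3): 1772.6 m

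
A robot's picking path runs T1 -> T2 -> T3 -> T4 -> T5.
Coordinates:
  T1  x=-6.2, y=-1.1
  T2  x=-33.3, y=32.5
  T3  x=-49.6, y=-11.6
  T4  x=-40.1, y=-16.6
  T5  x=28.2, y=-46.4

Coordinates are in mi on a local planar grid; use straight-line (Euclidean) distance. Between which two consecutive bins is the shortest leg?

Leg distances:
T1→T2: 43.2 mi
T2→T3: 47.0 mi
T3→T4: 10.7 mi
T4→T5: 74.5 mi
The shortest leg is T3–T4 at 10.7 mi.

T3–T4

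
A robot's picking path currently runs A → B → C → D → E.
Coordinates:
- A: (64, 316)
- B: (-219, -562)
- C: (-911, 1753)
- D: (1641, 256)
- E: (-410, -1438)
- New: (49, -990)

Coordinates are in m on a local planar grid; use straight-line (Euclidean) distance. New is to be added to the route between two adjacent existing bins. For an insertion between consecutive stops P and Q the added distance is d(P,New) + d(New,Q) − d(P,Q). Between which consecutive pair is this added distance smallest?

between D and E

Added distance for inserting New between each consecutive pair:
A–B: 888.6 m
B–C: 994.9 m
C–D: 1969.1 m
D–E: 2.9 m
Smallest added distance is 2.9 m, inserting between D and E.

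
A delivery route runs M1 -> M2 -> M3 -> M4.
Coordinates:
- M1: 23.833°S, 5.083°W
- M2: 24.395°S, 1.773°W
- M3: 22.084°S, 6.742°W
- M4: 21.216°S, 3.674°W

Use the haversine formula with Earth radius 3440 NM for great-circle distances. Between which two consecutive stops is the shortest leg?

M3–M4

Leg distances:
M1→M2: 184.5 NM
M2→M3: 307.2 NM
M3→M4: 179.0 NM
The shortest leg is M3–M4 at 179.0 NM.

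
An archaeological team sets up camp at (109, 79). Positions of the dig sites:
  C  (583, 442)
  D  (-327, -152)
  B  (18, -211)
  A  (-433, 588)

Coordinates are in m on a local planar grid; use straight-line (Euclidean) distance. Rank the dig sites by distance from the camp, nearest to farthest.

B, D, C, A

Computing each straight-line distance from (109, 79):
B (18, -211): 303.9 m
D (-327, -152): 493.4 m
C (583, 442): 597.0 m
A (-433, 588): 743.5 m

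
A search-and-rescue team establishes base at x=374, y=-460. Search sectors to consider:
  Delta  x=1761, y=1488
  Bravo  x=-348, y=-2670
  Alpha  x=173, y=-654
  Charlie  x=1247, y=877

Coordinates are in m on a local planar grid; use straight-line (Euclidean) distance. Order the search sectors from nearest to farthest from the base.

Distance from the base at x=374, y=-460 to each:
Alpha x=173, y=-654: 279.4 m
Charlie x=1247, y=877: 1596.8 m
Bravo x=-348, y=-2670: 2324.9 m
Delta x=1761, y=1488: 2391.3 m

Alpha, Charlie, Bravo, Delta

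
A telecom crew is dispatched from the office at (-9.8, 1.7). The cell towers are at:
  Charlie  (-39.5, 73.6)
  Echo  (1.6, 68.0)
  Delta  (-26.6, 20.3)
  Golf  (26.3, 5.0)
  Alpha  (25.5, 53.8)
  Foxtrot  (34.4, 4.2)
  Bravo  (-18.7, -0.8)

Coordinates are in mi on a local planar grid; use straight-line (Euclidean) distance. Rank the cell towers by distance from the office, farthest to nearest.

Charlie, Echo, Alpha, Foxtrot, Golf, Delta, Bravo

Distances from the office:
Charlie (-39.5, 73.6): 77.8 mi
Echo (1.6, 68.0): 67.3 mi
Alpha (25.5, 53.8): 62.9 mi
Foxtrot (34.4, 4.2): 44.3 mi
Golf (26.3, 5.0): 36.3 mi
Delta (-26.6, 20.3): 25.1 mi
Bravo (-18.7, -0.8): 9.2 mi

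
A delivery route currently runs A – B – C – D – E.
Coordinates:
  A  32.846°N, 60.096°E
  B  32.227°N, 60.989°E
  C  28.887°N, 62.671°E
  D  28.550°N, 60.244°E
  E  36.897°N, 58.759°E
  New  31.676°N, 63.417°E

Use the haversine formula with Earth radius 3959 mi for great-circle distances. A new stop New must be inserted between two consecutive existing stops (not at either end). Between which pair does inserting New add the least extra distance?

between B and C

Added distance for inserting New between each consecutive pair:
A–B: 290.2 mi
B–C: 93.6 mi
C–D: 336.3 mi
D–E: 152.3 mi
Smallest added distance is 93.6 mi, inserting between B and C.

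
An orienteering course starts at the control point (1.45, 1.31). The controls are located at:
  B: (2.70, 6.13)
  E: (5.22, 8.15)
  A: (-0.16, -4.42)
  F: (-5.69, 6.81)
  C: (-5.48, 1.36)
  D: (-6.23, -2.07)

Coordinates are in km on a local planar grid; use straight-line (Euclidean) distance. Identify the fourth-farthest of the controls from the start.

Distance to each, sorted:
F: 9.0 km
D: 8.4 km
E: 7.8 km
C: 6.9 km
A: 6.0 km
B: 5.0 km
The fourth-farthest is C at 6.9 km.

C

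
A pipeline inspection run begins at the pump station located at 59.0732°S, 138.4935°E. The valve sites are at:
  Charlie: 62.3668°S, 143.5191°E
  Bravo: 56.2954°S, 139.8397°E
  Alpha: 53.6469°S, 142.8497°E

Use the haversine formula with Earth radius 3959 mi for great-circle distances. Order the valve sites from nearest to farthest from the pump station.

Computing each great-circle distance from 59.0732°S, 138.4935°E:
Bravo 56.2954°S, 139.8397°E: 198.3 mi
Charlie 62.3668°S, 143.5191°E: 283.8 mi
Alpha 53.6469°S, 142.8497°E: 410.1 mi

Bravo, Charlie, Alpha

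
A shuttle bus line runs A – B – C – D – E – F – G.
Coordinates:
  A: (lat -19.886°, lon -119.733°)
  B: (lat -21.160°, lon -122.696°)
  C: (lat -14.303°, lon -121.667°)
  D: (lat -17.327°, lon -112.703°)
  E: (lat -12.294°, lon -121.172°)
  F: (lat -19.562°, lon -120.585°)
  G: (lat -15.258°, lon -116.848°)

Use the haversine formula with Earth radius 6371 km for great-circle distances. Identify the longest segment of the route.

D–E

Leg distances:
A→B: 339.5 km
B→C: 770.2 km
C→D: 1016.1 km
D→E: 1068.3 km
E→F: 810.6 km
F→G: 621.4 km
The longest leg is D–E at 1068.3 km.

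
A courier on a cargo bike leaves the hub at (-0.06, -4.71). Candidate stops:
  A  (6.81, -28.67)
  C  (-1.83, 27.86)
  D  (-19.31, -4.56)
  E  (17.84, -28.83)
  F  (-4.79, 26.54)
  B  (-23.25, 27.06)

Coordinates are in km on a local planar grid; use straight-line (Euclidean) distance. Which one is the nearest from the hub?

Distances from the hub ((-0.06, -4.71)):
D: 19.3 km
A: 24.9 km
E: 30.0 km
F: 31.6 km
C: 32.6 km
B: 39.3 km
The nearest is D at 19.3 km.

D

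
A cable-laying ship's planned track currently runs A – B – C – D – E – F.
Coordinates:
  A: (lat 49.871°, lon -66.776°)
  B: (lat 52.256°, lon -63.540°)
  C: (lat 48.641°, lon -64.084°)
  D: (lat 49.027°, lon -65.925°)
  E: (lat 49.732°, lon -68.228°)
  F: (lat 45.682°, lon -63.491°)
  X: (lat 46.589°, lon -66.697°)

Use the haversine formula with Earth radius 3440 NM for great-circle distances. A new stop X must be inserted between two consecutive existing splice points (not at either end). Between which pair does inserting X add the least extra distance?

between E and F

Added distance for inserting X between each consecutive pair:
A–B: 370.7 NM
B–C: 306.1 NM
C–D: 235.6 NM
D–E: 248.6 NM
E–F: 33.2 NM
Smallest added distance is 33.2 NM, inserting between E and F.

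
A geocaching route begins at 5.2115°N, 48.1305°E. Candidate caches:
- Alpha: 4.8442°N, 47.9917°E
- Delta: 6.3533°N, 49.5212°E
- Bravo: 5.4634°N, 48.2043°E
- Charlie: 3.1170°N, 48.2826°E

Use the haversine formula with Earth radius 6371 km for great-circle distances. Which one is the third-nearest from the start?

Delta

Distances from the start (5.2115°N, 48.1305°E):
Bravo: 29.2 km
Alpha: 43.6 km
Delta: 199.5 km
Charlie: 233.5 km
The third-nearest is Delta at 199.5 km.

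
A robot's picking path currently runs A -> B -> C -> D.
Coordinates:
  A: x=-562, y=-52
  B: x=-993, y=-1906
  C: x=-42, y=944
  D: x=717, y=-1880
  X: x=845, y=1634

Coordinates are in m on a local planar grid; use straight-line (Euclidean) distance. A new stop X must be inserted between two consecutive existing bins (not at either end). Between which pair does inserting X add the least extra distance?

between C and D

Added distance for inserting X between each consecutive pair:
A–B: 4281.2 m
B–C: 2108.0 m
C–D: 1715.9 m
Smallest added distance is 1715.9 m, inserting between C and D.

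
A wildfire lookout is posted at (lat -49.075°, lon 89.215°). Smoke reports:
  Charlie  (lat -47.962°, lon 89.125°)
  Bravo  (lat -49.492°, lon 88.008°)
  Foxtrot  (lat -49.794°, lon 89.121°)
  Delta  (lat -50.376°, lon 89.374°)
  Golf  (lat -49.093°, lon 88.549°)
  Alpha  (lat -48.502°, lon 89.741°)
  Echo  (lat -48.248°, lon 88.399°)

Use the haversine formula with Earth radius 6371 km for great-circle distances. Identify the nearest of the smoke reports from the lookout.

Distances from the lookout ((lat -49.075°, lon 89.215°)):
Golf: 48.5 km
Alpha: 74.5 km
Foxtrot: 80.2 km
Bravo: 99.1 km
Echo: 109.8 km
Charlie: 123.9 km
Delta: 145.1 km
The nearest is Golf at 48.5 km.

Golf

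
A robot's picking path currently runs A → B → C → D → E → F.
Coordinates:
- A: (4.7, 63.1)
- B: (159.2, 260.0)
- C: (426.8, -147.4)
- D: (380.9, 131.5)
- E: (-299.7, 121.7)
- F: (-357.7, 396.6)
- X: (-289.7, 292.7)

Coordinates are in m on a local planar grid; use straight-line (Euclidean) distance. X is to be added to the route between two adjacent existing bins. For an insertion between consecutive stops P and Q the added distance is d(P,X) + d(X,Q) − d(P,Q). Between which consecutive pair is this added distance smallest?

between E and F

Added distance for inserting X between each consecutive pair:
A–B: 573.2 m
B–C: 803.5 m
C–D: 1247.9 m
D–E: 180.3 m
E–F: 14.5 m
Smallest added distance is 14.5 m, inserting between E and F.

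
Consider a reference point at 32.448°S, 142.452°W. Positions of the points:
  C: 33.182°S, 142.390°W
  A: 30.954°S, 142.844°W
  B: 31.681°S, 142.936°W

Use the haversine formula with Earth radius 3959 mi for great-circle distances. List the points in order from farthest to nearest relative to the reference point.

Distances from the reference point:
A 30.954°S, 142.844°W: 105.8 mi
B 31.681°S, 142.936°W: 60.1 mi
C 33.182°S, 142.390°W: 50.8 mi

A, B, C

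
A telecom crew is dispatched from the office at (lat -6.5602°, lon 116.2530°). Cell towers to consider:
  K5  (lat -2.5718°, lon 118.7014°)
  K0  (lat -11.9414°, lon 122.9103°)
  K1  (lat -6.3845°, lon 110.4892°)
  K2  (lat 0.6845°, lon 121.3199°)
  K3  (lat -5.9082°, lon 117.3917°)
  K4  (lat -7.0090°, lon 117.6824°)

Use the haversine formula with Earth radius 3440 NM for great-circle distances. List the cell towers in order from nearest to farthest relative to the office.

K3, K4, K5, K1, K0, K2

Distances from the office:
K3 (lat -5.9082°, lon 117.3917°): 78.4 NM
K4 (lat -7.0090°, lon 117.6824°): 89.4 NM
K5 (lat -2.5718°, lon 118.7014°): 280.7 NM
K1 (lat -6.3845°, lon 110.4892°): 344.0 NM
K0 (lat -11.9414°, lon 122.9103°): 509.8 NM
K2 (lat 0.6845°, lon 121.3199°): 530.4 NM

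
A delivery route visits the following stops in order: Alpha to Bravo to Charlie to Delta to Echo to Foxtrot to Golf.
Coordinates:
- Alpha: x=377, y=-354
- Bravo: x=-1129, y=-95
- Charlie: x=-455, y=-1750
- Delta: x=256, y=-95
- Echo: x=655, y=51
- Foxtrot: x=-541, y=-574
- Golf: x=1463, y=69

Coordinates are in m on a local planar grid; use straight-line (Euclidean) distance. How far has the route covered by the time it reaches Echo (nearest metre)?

Leg distances:
Alpha→Bravo: 1528.1 m  (cumulative 1528.1 m)
Bravo→Charlie: 1787.0 m  (cumulative 3315.1 m)
Charlie→Delta: 1801.3 m  (cumulative 5116.4 m)
Delta→Echo: 424.9 m  (cumulative 5541.2 m)
Cumulative distance at Echo ≈ 5541 m.

5541 m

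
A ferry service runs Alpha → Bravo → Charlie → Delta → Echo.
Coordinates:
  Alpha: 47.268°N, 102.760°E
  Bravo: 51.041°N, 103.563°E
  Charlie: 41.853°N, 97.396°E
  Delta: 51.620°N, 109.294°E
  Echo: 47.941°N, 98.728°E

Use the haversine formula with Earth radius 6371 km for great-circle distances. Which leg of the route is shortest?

Leg distances:
Alpha→Bravo: 423.6 km
Bravo→Charlie: 1124.7 km
Charlie→Delta: 1411.1 km
Delta→Echo: 860.8 km
The shortest leg is Alpha–Bravo at 423.6 km.

Alpha–Bravo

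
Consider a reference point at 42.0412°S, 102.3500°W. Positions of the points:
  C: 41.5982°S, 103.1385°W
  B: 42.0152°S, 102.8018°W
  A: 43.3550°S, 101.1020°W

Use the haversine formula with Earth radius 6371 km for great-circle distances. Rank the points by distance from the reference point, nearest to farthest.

Distance from the reference point at 42.0412°S, 102.3500°W to each:
B 42.0152°S, 102.8018°W: 37.4 km
C 41.5982°S, 103.1385°W: 81.8 km
A 43.3550°S, 101.1020°W: 178.2 km

B, C, A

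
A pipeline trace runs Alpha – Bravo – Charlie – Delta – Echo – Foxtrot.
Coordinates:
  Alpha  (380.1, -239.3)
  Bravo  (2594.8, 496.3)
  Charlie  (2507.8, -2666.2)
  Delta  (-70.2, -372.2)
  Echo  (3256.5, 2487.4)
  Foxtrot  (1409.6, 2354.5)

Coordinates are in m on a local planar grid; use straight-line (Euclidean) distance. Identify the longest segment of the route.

Delta–Echo

Leg distances:
Alpha→Bravo: 2333.7 m
Bravo→Charlie: 3163.7 m
Charlie→Delta: 3450.9 m
Delta→Echo: 4386.8 m
Echo→Foxtrot: 1851.7 m
The longest leg is Delta–Echo at 4386.8 m.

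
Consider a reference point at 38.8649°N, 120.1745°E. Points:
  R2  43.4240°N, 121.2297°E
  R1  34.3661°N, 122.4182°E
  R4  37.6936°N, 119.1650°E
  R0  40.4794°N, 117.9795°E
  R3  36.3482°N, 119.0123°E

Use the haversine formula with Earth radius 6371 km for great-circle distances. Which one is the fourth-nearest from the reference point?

R2

Distance to each, sorted:
R4: 157.2 km
R0: 259.8 km
R3: 298.0 km
R2: 514.6 km
R1: 538.8 km
The fourth-nearest is R2 at 514.6 km.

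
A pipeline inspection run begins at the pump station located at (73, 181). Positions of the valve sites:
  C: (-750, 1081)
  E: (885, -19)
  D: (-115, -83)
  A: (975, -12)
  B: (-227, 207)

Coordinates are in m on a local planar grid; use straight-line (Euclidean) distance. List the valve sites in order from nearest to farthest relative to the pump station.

B, D, E, A, C

Computing each straight-line distance from (73, 181):
B (-227, 207): 301.1 m
D (-115, -83): 324.1 m
E (885, -19): 836.3 m
A (975, -12): 922.4 m
C (-750, 1081): 1219.6 m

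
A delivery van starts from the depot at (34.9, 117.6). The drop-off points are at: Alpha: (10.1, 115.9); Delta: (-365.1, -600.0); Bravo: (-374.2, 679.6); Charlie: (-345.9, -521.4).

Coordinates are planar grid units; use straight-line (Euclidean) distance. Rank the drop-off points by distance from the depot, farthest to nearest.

Distance from the depot at (34.9, 117.6) to each:
Delta (-365.1, -600.0): 821.6
Charlie (-345.9, -521.4): 743.9
Bravo (-374.2, 679.6): 695.1
Alpha (10.1, 115.9): 24.9

Delta, Charlie, Bravo, Alpha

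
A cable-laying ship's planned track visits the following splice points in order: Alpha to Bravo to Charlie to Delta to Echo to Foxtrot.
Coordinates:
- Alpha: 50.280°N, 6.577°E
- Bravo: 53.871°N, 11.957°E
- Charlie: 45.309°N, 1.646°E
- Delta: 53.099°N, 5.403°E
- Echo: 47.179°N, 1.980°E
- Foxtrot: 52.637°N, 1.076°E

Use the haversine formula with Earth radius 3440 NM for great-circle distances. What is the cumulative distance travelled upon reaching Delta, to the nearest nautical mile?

Leg distances:
Alpha→Bravo: 292.9 NM  (cumulative 292.9 NM)
Bravo→Charlie: 650.8 NM  (cumulative 943.7 NM)
Charlie→Delta: 490.2 NM  (cumulative 1433.9 NM)
Cumulative distance at Delta ≈ 1434 NM.

1434 NM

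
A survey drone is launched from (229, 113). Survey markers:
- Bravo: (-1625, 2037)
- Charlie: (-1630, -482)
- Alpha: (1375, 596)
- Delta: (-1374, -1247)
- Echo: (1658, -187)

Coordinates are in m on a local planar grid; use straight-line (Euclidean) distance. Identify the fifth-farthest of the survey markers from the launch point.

Distance to each, sorted:
Bravo: 2671.9 m
Delta: 2102.2 m
Charlie: 1951.9 m
Echo: 1460.2 m
Alpha: 1243.6 m
The fifth-farthest is Alpha at 1243.6 m.

Alpha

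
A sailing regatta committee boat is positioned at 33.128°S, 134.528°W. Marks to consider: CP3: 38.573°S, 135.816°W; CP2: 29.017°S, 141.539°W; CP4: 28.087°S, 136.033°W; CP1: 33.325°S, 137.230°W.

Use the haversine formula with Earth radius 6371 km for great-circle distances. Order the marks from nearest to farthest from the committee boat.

Computing each great-circle distance from 33.128°S, 134.528°W:
CP1 33.325°S, 137.230°W: 252.3 km
CP4 28.087°S, 136.033°W: 578.7 km
CP3 38.573°S, 135.816°W: 616.5 km
CP2 29.017°S, 141.539°W: 808.9 km

CP1, CP4, CP3, CP2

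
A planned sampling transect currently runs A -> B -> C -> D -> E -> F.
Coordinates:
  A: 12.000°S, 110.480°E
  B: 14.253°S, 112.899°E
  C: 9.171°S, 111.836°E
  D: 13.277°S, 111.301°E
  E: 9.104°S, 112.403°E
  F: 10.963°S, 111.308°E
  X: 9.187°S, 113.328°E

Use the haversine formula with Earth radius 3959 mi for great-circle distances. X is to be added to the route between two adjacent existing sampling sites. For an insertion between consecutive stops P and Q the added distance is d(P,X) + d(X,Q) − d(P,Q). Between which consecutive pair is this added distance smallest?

between D and E

Added distance for inserting X between each consecutive pair:
A–B: 400.2 mi
B–C: 94.6 mi
C–D: 130.0 mi
D–E: 79.7 mi
E–F: 99.1 mi
Smallest added distance is 79.7 mi, inserting between D and E.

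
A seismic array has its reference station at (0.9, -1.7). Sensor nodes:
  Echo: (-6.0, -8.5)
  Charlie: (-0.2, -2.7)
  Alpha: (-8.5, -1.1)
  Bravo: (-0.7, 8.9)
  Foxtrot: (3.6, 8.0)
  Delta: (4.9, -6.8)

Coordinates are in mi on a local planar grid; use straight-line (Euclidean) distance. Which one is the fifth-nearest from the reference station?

Foxtrot

Distance to each, sorted:
Charlie: 1.5 mi
Delta: 6.5 mi
Alpha: 9.4 mi
Echo: 9.7 mi
Foxtrot: 10.1 mi
Bravo: 10.7 mi
The fifth-nearest is Foxtrot at 10.1 mi.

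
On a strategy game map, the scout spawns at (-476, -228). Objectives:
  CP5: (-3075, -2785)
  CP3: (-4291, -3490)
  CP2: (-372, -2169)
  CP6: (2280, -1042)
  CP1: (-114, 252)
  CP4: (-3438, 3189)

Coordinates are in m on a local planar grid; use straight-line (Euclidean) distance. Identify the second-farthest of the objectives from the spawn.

CP4

Distance to each, sorted:
CP3: 5019.4 m
CP4: 4522.1 m
CP5: 3646.0 m
CP6: 2873.7 m
CP2: 1943.8 m
CP1: 601.2 m
The second-farthest is CP4 at 4522.1 m.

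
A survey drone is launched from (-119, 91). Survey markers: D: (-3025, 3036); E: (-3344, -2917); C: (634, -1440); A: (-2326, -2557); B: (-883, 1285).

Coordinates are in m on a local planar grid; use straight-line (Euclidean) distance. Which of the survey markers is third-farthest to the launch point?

A

Distances from the launch point ((-119, 91)):
E: 4410.1 m
D: 4137.4 m
A: 3447.1 m
C: 1706.2 m
B: 1417.5 m
The third-farthest is A at 3447.1 m.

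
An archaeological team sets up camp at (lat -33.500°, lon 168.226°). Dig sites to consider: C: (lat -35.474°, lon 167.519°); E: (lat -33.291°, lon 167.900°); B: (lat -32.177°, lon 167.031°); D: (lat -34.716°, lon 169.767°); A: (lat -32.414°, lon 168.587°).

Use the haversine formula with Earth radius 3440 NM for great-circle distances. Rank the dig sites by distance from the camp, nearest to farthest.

E, A, B, D, C

Distances from the camp:
E (lat -33.291°, lon 167.900°): 20.6 NM
A (lat -32.414°, lon 168.587°): 67.7 NM
B (lat -32.177°, lon 167.031°): 99.7 NM
D (lat -34.716°, lon 169.767°): 105.8 NM
C (lat -35.474°, lon 167.519°): 123.6 NM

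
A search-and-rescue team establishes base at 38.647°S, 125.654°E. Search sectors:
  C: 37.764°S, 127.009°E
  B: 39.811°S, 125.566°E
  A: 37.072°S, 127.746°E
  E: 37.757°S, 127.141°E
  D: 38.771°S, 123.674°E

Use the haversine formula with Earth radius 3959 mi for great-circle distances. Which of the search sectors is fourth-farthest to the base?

C

Distance to each, sorted:
A: 157.7 mi
D: 107.1 mi
E: 101.5 mi
C: 95.6 mi
B: 80.6 mi
The fourth-farthest is C at 95.6 mi.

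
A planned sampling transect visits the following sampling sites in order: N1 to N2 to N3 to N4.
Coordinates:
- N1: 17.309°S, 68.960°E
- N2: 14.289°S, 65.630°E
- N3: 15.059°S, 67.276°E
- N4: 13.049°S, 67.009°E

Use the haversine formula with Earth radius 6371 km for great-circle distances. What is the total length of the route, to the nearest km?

912 km

Leg distances:
N1→N2: 489.6 km  (cumulative 489.6 km)
N2→N3: 196.7 km  (cumulative 686.2 km)
N3→N4: 225.3 km  (cumulative 911.6 km)
Total route length ≈ 912 km.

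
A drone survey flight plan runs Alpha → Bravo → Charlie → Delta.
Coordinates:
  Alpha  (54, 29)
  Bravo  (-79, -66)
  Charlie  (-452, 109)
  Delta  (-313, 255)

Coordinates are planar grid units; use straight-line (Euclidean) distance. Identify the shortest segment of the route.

Alpha–Bravo

Leg distances:
Alpha→Bravo: 163.4
Bravo→Charlie: 412.0
Charlie→Delta: 201.6
The shortest leg is Alpha–Bravo at 163.4.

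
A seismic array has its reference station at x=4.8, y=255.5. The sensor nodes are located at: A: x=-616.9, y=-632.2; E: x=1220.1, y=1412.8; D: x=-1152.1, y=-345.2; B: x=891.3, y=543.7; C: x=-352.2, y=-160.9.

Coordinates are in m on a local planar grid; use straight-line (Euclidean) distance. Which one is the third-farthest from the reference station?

Distances from the reference station (x=4.8, y=255.5):
E: 1678.2 m
D: 1303.6 m
A: 1083.8 m
B: 932.2 m
C: 548.5 m
The third-farthest is A at 1083.8 m.

A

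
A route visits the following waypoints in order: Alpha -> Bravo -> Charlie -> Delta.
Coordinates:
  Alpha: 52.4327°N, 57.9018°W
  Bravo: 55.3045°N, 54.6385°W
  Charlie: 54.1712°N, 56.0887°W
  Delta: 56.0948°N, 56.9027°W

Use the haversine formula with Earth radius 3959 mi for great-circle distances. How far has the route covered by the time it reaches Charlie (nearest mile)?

Leg distances:
Alpha→Bravo: 238.8 mi  (cumulative 238.8 mi)
Bravo→Charlie: 97.4 mi  (cumulative 336.2 mi)
Cumulative distance at Charlie ≈ 336 mi.

336 mi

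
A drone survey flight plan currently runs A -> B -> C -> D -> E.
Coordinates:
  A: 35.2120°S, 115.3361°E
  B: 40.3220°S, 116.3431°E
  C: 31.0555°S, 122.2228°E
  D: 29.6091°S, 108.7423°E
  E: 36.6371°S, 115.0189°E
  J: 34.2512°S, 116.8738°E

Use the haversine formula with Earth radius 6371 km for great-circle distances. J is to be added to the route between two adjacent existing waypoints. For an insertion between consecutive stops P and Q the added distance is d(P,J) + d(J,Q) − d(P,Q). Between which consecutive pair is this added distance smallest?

Added distance for inserting J between each consecutive pair:
A–B: 278.1 km
B–C: 132.1 km
C–D: 235.3 km
D–E: 263.0 km
Smallest added distance is 132.1 km, inserting between B and C.

between B and C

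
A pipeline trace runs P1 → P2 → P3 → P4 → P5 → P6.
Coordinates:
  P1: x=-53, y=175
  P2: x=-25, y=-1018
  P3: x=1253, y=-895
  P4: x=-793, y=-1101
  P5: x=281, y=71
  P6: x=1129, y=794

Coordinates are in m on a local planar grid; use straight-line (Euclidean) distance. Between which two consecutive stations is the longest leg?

P3–P4

Leg distances:
P1→P2: 1193.3 m
P2→P3: 1283.9 m
P3→P4: 2056.3 m
P4→P5: 1589.7 m
P5→P6: 1114.4 m
The longest leg is P3–P4 at 2056.3 m.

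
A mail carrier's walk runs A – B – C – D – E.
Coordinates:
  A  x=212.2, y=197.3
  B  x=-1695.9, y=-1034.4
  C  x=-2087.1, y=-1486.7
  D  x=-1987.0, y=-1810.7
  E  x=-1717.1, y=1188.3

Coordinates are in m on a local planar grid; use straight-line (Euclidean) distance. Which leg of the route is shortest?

C–D

Leg distances:
A→B: 2271.1 m
B→C: 598.0 m
C→D: 339.1 m
D→E: 3011.1 m
The shortest leg is C–D at 339.1 m.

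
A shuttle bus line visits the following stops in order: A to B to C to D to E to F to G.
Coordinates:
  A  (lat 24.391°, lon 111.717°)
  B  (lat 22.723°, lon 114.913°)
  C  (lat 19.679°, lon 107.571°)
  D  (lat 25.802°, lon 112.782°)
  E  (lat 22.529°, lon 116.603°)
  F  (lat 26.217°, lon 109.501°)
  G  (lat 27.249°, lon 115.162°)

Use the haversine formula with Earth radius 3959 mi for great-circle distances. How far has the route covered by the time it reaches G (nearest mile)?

Leg distances:
A→B: 232.9 mi  (cumulative 232.9 mi)
B→C: 517.5 mi  (cumulative 750.5 mi)
C→D: 537.7 mi  (cumulative 1288.1 mi)
D→E: 330.4 mi  (cumulative 1618.5 mi)
E→F: 514.4 mi  (cumulative 2132.9 mi)
F→G: 356.5 mi  (cumulative 2489.4 mi)
Cumulative distance at G ≈ 2489 mi.

2489 mi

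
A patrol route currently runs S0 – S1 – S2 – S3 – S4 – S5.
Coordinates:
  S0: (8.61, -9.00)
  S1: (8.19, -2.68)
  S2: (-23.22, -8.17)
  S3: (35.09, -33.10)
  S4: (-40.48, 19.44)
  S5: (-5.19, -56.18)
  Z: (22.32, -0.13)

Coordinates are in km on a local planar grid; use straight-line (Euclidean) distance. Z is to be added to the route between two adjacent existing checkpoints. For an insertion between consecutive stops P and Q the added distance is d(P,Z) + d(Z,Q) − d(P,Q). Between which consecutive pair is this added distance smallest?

Added distance for inserting Z between each consecutive pair:
S0–S1: 24.4 km
S1–S2: 28.7 km
S2–S3: 18.2 km
S3–S4: 9.1 km
S4–S5: 44.8 km
Smallest added distance is 9.1 km, inserting between S3 and S4.

between S3 and S4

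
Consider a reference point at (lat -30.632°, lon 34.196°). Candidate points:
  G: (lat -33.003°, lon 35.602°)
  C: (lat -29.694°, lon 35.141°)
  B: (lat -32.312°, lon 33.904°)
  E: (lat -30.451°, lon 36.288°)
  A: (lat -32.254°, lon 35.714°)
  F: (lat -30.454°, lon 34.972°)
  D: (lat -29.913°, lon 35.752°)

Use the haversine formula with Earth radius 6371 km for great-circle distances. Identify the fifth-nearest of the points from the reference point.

Distances from the reference point ((lat -30.632°, lon 34.196°)):
F: 76.9 km
C: 138.3 km
D: 169.5 km
B: 188.8 km
E: 201.4 km
A: 230.8 km
G: 295.2 km
The fifth-nearest is E at 201.4 km.

E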